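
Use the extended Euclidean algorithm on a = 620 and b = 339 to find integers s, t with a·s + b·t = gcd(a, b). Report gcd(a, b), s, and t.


Euclidean algorithm on (620, 339) — divide until remainder is 0:
  620 = 1 · 339 + 281
  339 = 1 · 281 + 58
  281 = 4 · 58 + 49
  58 = 1 · 49 + 9
  49 = 5 · 9 + 4
  9 = 2 · 4 + 1
  4 = 4 · 1 + 0
gcd(620, 339) = 1.
Track Bezout coefficients alongside the remainders: start with r₀ = 620 = a·1 + b·0 (s = 1, t = 0) and r₁ = 339 = a·0 + b·1 (s = 0, t = 1); each new remainder r_{k+1} = r_{k-1} − q_k·r_k inherits s_{k+1} = s_{k-1} − q_k·s_k, t_{k+1} = t_{k-1} − q_k·t_k, so r_k = a·s_k + b·t_k at every step:
  q = 1: r = 281, s = 1 − 1·0 = 1, t = 0 − 1·1 = -1  (check: 620·1 + 339·(-1) = 281)
  q = 1: r = 58, s = 0 − 1·1 = -1, t = 1 − 1·(-1) = 2  (check: 620·(-1) + 339·2 = 58)
  q = 4: r = 49, s = 1 − 4·(-1) = 5, t = -1 − 4·2 = -9  (check: 620·5 + 339·(-9) = 49)
  q = 1: r = 9, s = -1 − 1·5 = -6, t = 2 − 1·(-9) = 11  (check: 620·(-6) + 339·11 = 9)
  q = 5: r = 4, s = 5 − 5·(-6) = 35, t = -9 − 5·11 = -64  (check: 620·35 + 339·(-64) = 4)
  q = 2: r = 1, s = -6 − 2·35 = -76, t = 11 − 2·(-64) = 139  (check: 620·(-76) + 339·139 = 1)
The row with r = 1 (the gcd) gives the Bezout coefficients s = -76, t = 139.
Result: 620 · (-76) + 339 · (139) = 1.

gcd(620, 339) = 1; s = -76, t = 139 (check: 620·(-76) + 339·139 = 1).


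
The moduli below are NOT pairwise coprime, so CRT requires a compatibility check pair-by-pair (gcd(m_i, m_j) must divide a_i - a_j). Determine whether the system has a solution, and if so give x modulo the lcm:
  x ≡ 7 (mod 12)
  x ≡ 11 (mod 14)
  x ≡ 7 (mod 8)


Moduli 12, 14, 8 are not pairwise coprime, so CRT works modulo lcm(m_i) when all pairwise compatibility conditions hold.
Pairwise compatibility: gcd(m_i, m_j) must divide a_i - a_j for every pair.
Merge one congruence at a time:
  Start: x ≡ 7 (mod 12).
  Combine with x ≡ 11 (mod 14): gcd(12, 14) = 2; 11 - 7 = 4, which IS divisible by 2, so compatible.
    Write x = 7 + 12·t and substitute into x ≡ 11 (mod 14): 12·t ≡ 11 − 7 = 4 (mod 14).
    Divide the congruence (and modulus) by g = 2: 6·t ≡ 2 (mod 7).
    The inverse of 6 mod 7 is 6 (since 6·6 = 36 = 5·7 + 1), so t ≡ 6·2 = 12 ≡ 5 (mod 7).
    Then x = 7 + 12·5 = 67, valid modulo lcm(12, 14) = 84: x ≡ 67 (mod 84).
  Combine with x ≡ 7 (mod 8): gcd(84, 8) = 4; 7 - 67 = -60, which IS divisible by 4, so compatible.
    Write x = 67 + 84·t and substitute into x ≡ 7 (mod 8): 84·t ≡ 7 − 67 = -60 (mod 8).
    Divide the congruence (and modulus) by g = 4: 21·t ≡ -15 (mod 2).
    Reduce coefficients mod 2: 1·t ≡ 1 (mod 2).
    So t ≡ 1 (mod 2).
    Then x = 67 + 84·1 = 151, valid modulo lcm(84, 8) = 168: x ≡ 151 (mod 168).
Verify: 151 mod 12 = 7, 151 mod 14 = 11, 151 mod 8 = 7.

x ≡ 151 (mod 168).


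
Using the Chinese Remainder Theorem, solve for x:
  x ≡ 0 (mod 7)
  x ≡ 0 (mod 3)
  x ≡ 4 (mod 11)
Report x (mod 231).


Moduli 7, 3, 11 are pairwise coprime; by CRT there is a unique solution modulo M = 7 · 3 · 11 = 231.
Solve pairwise, accumulating the modulus:
  Start with x ≡ 0 (mod 7).
  Combine with x ≡ 0 (mod 3): since gcd(7, 3) = 1, we get a unique residue mod 21.
    Write x = 0 + 7·t and substitute into x ≡ 0 (mod 3): 7·t ≡ 0 − 0 = 0 (mod 3).
    Reduce coefficients mod 3: 1·t ≡ 0 (mod 3).
    So t ≡ 0 (mod 3).
    Then x = 0 + 7·0 = 0, valid modulo lcm(7, 3) = 21: x ≡ 0 (mod 21).
  Combine with x ≡ 4 (mod 11): since gcd(21, 11) = 1, we get a unique residue mod 231.
    Write x = 0 + 21·t and substitute into x ≡ 4 (mod 11): 21·t ≡ 4 − 0 = 4 (mod 11).
    Reduce coefficients mod 11: 10·t ≡ 4 (mod 11).
    The inverse of 10 mod 11 is 10 (since 10·10 = 100 = 9·11 + 1), so t ≡ 10·4 = 40 ≡ 7 (mod 11).
    Then x = 0 + 21·7 = 147, valid modulo lcm(21, 11) = 231: x ≡ 147 (mod 231).
Verify: 147 mod 7 = 0 ✓, 147 mod 3 = 0 ✓, 147 mod 11 = 4 ✓.

x ≡ 147 (mod 231).


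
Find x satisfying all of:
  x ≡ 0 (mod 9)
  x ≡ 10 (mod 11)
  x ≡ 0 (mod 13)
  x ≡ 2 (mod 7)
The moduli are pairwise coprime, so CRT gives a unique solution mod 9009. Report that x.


Product of moduli M = 9 · 11 · 13 · 7 = 9009.
Merge one congruence at a time:
  Start: x ≡ 0 (mod 9).
  Combine with x ≡ 10 (mod 11); new modulus lcm = 99.
    Write x = 0 + 9·t and substitute into x ≡ 10 (mod 11): 9·t ≡ 10 − 0 = 10 (mod 11).
    The inverse of 9 mod 11 is 5 (since 9·5 = 45 = 4·11 + 1), so t ≡ 5·10 = 50 ≡ 6 (mod 11).
    Then x = 0 + 9·6 = 54, valid modulo lcm(9, 11) = 99: x ≡ 54 (mod 99).
  Combine with x ≡ 0 (mod 13); new modulus lcm = 1287.
    Write x = 54 + 99·t and substitute into x ≡ 0 (mod 13): 99·t ≡ 0 − 54 = -54 (mod 13).
    Reduce coefficients mod 13: 8·t ≡ 11 (mod 13).
    The inverse of 8 mod 13 is 5 (since 8·5 = 40 = 3·13 + 1), so t ≡ 5·11 = 55 ≡ 3 (mod 13).
    Then x = 54 + 99·3 = 351, valid modulo lcm(99, 13) = 1287: x ≡ 351 (mod 1287).
  Combine with x ≡ 2 (mod 7); new modulus lcm = 9009.
    Write x = 351 + 1287·t and substitute into x ≡ 2 (mod 7): 1287·t ≡ 2 − 351 = -349 (mod 7).
    Reduce coefficients mod 7: 6·t ≡ 1 (mod 7).
    The inverse of 6 mod 7 is 6 (since 6·6 = 36 = 5·7 + 1), so t ≡ 6·1 = 6 ≡ 6 (mod 7).
    Then x = 351 + 1287·6 = 8073, valid modulo lcm(1287, 7) = 9009: x ≡ 8073 (mod 9009).
Verify against each original: 8073 mod 9 = 0, 8073 mod 11 = 10, 8073 mod 13 = 0, 8073 mod 7 = 2.

x ≡ 8073 (mod 9009).


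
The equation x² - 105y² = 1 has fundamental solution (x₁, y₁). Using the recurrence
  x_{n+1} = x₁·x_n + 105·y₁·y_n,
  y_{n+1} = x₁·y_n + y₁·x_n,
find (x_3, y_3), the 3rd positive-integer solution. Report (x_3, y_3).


Step 1: Find the fundamental solution (x₁, y₁) of x² - 105y² = 1.
  Expand √105 as a continued fraction. a₀ = ⌊√105⌋ = 10; iterate m_{k+1} = d_k·a_k − m_k, d_{k+1} = (105 − m_{k+1}²)/d_k, a_{k+1} = ⌊(a₀ + m_{k+1})/d_{k+1}⌋ (starting m₀ = 0, d₀ = 1), with convergents p_k = a_k·p_{k-1} + p_{k-2}, q_k = a_k·q_{k-1} + q_{k-2} (p₋₁ = 1, q₋₁ = 0):
  k = 0: a₀ = 10; p₀/q₀ = 10/1; p₀² − 105·q₀² = 100 − 105 = -5.
  k = 1: m = 10, d = 5, a = ⌊(10 + 10)/5⌋ = 4; p/q = (4·10 + 1)/(4·1 + 0) = 41/4; p² − 105·q² = 1681 − 1680 = 1.
  The first convergent with p² − 105·q² = 1 gives the fundamental solution (x₁, y₁) = (41, 4).
Step 2: Apply the recurrence (x_{n+1}, y_{n+1}) = (x₁x_n + 105y₁y_n, x₁y_n + y₁x_n) repeatedly.
  From (x_1, y_1) = (41, 4): x_2 = 41·41 + 105·4·4 = 3361; y_2 = 41·4 + 4·41 = 328.
  From (x_2, y_2) = (3361, 328): x_3 = 41·3361 + 105·4·328 = 275561; y_3 = 41·328 + 4·3361 = 26892.
Step 3: Verify x_3² - 105·y_3² = 75933864721 - 75933864720 = 1 (should be 1). ✓

(x_1, y_1) = (41, 4); (x_3, y_3) = (275561, 26892).


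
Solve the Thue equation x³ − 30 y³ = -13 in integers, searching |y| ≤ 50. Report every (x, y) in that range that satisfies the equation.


The equation is x³ - 30y³ = -13. For fixed y, x³ = 30·y³ − 13, so a solution requires the RHS to be a perfect cube.
Strategy: iterate y from -50 to 50, compute RHS = 30·y³ − 13, and check whether it is a (positive or negative) perfect cube.
Check small values of y:
  y = 0: RHS = -13 is not a perfect cube.
  y = 1: RHS = 17 is not a perfect cube.
  y = -1: RHS = -43 is not a perfect cube.
  y = 2: RHS = 227 is not a perfect cube.
  y = -2: RHS = -253 is not a perfect cube.
  y = 3: RHS = 797 is not a perfect cube.
  y = -3: RHS = -823 is not a perfect cube.
Continuing the search up to |y| = 50 finds no solutions either.
No (x, y) in the scanned range satisfies the equation.

No integer solutions with |y| ≤ 50.


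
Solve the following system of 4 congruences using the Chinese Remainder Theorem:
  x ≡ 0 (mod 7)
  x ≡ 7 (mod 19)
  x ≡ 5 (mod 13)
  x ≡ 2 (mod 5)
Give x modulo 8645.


Product of moduli M = 7 · 19 · 13 · 5 = 8645.
Merge one congruence at a time:
  Start: x ≡ 0 (mod 7).
  Combine with x ≡ 7 (mod 19); new modulus lcm = 133.
    Write x = 0 + 7·t and substitute into x ≡ 7 (mod 19): 7·t ≡ 7 − 0 = 7 (mod 19).
    The inverse of 7 mod 19 is 11 (since 7·11 = 77 = 4·19 + 1), so t ≡ 11·7 = 77 ≡ 1 (mod 19).
    Then x = 0 + 7·1 = 7, valid modulo lcm(7, 19) = 133: x ≡ 7 (mod 133).
  Combine with x ≡ 5 (mod 13); new modulus lcm = 1729.
    Write x = 7 + 133·t and substitute into x ≡ 5 (mod 13): 133·t ≡ 5 − 7 = -2 (mod 13).
    Reduce coefficients mod 13: 3·t ≡ 11 (mod 13).
    The inverse of 3 mod 13 is 9 (since 3·9 = 27 = 2·13 + 1), so t ≡ 9·11 = 99 ≡ 8 (mod 13).
    Then x = 7 + 133·8 = 1071, valid modulo lcm(133, 13) = 1729: x ≡ 1071 (mod 1729).
  Combine with x ≡ 2 (mod 5); new modulus lcm = 8645.
    Write x = 1071 + 1729·t and substitute into x ≡ 2 (mod 5): 1729·t ≡ 2 − 1071 = -1069 (mod 5).
    Reduce coefficients mod 5: 4·t ≡ 1 (mod 5).
    The inverse of 4 mod 5 is 4 (since 4·4 = 16 = 3·5 + 1), so t ≡ 4·1 = 4 ≡ 4 (mod 5).
    Then x = 1071 + 1729·4 = 7987, valid modulo lcm(1729, 5) = 8645: x ≡ 7987 (mod 8645).
Verify against each original: 7987 mod 7 = 0, 7987 mod 19 = 7, 7987 mod 13 = 5, 7987 mod 5 = 2.

x ≡ 7987 (mod 8645).


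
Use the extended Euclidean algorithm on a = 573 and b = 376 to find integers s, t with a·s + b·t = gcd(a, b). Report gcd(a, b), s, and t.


Euclidean algorithm on (573, 376) — divide until remainder is 0:
  573 = 1 · 376 + 197
  376 = 1 · 197 + 179
  197 = 1 · 179 + 18
  179 = 9 · 18 + 17
  18 = 1 · 17 + 1
  17 = 17 · 1 + 0
gcd(573, 376) = 1.
Track Bezout coefficients alongside the remainders: start with r₀ = 573 = a·1 + b·0 (s = 1, t = 0) and r₁ = 376 = a·0 + b·1 (s = 0, t = 1); each new remainder r_{k+1} = r_{k-1} − q_k·r_k inherits s_{k+1} = s_{k-1} − q_k·s_k, t_{k+1} = t_{k-1} − q_k·t_k, so r_k = a·s_k + b·t_k at every step:
  q = 1: r = 197, s = 1 − 1·0 = 1, t = 0 − 1·1 = -1  (check: 573·1 + 376·(-1) = 197)
  q = 1: r = 179, s = 0 − 1·1 = -1, t = 1 − 1·(-1) = 2  (check: 573·(-1) + 376·2 = 179)
  q = 1: r = 18, s = 1 − 1·(-1) = 2, t = -1 − 1·2 = -3  (check: 573·2 + 376·(-3) = 18)
  q = 9: r = 17, s = -1 − 9·2 = -19, t = 2 − 9·(-3) = 29  (check: 573·(-19) + 376·29 = 17)
  q = 1: r = 1, s = 2 − 1·(-19) = 21, t = -3 − 1·29 = -32  (check: 573·21 + 376·(-32) = 1)
The row with r = 1 (the gcd) gives the Bezout coefficients s = 21, t = -32.
Result: 573 · (21) + 376 · (-32) = 1.

gcd(573, 376) = 1; s = 21, t = -32 (check: 573·21 + 376·(-32) = 1).


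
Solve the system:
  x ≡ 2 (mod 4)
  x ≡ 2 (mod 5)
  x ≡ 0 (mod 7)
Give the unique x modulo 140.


Moduli 4, 5, 7 are pairwise coprime; by CRT there is a unique solution modulo M = 4 · 5 · 7 = 140.
Solve pairwise, accumulating the modulus:
  Start with x ≡ 2 (mod 4).
  Combine with x ≡ 2 (mod 5): since gcd(4, 5) = 1, we get a unique residue mod 20.
    Write x = 2 + 4·t and substitute into x ≡ 2 (mod 5): 4·t ≡ 2 − 2 = 0 (mod 5).
    The inverse of 4 mod 5 is 4 (since 4·4 = 16 = 3·5 + 1), so t ≡ 4·0 = 0 ≡ 0 (mod 5).
    Then x = 2 + 4·0 = 2, valid modulo lcm(4, 5) = 20: x ≡ 2 (mod 20).
  Combine with x ≡ 0 (mod 7): since gcd(20, 7) = 1, we get a unique residue mod 140.
    Write x = 2 + 20·t and substitute into x ≡ 0 (mod 7): 20·t ≡ 0 − 2 = -2 (mod 7).
    Reduce coefficients mod 7: 6·t ≡ 5 (mod 7).
    The inverse of 6 mod 7 is 6 (since 6·6 = 36 = 5·7 + 1), so t ≡ 6·5 = 30 ≡ 2 (mod 7).
    Then x = 2 + 20·2 = 42, valid modulo lcm(20, 7) = 140: x ≡ 42 (mod 140).
Verify: 42 mod 4 = 2 ✓, 42 mod 5 = 2 ✓, 42 mod 7 = 0 ✓.

x ≡ 42 (mod 140).


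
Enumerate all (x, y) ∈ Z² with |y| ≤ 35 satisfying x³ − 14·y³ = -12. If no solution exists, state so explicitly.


The equation is x³ - 14y³ = -12. For fixed y, x³ = 14·y³ − 12, so a solution requires the RHS to be a perfect cube.
Strategy: iterate y from -35 to 35, compute RHS = 14·y³ − 12, and check whether it is a (positive or negative) perfect cube.
Check small values of y:
  y = 0: RHS = -12 is not a perfect cube.
  y = 1: RHS = 2 is not a perfect cube.
  y = -1: RHS = -26 is not a perfect cube.
  y = 2: RHS = 100 is not a perfect cube.
  y = -2: RHS = -124 is not a perfect cube.
  y = 3: RHS = 366 is not a perfect cube.
  y = -3: RHS = -390 is not a perfect cube.
Continuing the search up to |y| = 35 finds no solutions either.
No (x, y) in the scanned range satisfies the equation.

No integer solutions with |y| ≤ 35.


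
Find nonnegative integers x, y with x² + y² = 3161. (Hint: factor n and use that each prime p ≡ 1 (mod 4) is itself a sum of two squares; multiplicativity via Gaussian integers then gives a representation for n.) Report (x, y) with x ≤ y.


Step 1: Factor n = 3161 = 29 · 109.
Step 2: Check the mod-4 condition on each prime factor: 29 ≡ 1 (mod 4), exponent 1; 109 ≡ 1 (mod 4), exponent 1.
All primes ≡ 3 (mod 4) appear to even exponent (or don't appear), so by the two-squares theorem n IS expressible as a sum of two squares.
Step 3: Build a representation. Here n = 29 · 109 is a product of primes ≡ 1 (mod 4). Each prime p ≡ 1 (mod 4) is itself a sum of two squares; find a² by testing p − a² for a perfect square:
  29: 29 − 1² = 28, 29 − 2² = 25 = 5² ⇒ 29 = 2² + 5².
  109: 109 − 1² = 108, 109 − 2² = 105, 109 − 3² = 100 = 10² ⇒ 109 = 3² + 10².
  Combine using the Brahmagupta–Fibonacci identity (a² + b²)(c² + d²) = (ac − bd)² + (ad + bc)² = (ac + bd)² + (ad − bc)²:
  29 · 109 = 3161: from (2² + 5²)(3² + 10²), take (2·3 − 5·10, 2·10 + 5·3) = (6 − 50, 20 + 15) = (-44, 35); dropping signs (only squares matter) gives (44, 35); check 44² + 35² = 1936 + 1225 = 3161 ✓.
Step 4: Order so x ≤ y and verify: 35² + 44² = 1225 + 1936 = 3161 = n. ✓

n = 3161 = 35² + 44² (one valid representation with x ≤ y).


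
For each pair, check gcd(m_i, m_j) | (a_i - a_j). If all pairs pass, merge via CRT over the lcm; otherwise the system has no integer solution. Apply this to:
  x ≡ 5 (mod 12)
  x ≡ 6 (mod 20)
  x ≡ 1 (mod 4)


Moduli 12, 20, 4 are not pairwise coprime, so CRT works modulo lcm(m_i) when all pairwise compatibility conditions hold.
Pairwise compatibility: gcd(m_i, m_j) must divide a_i - a_j for every pair.
Merge one congruence at a time:
  Start: x ≡ 5 (mod 12).
  Combine with x ≡ 6 (mod 20): gcd(12, 20) = 4, and 6 - 5 = 1 is NOT divisible by 4.
    ⇒ system is inconsistent (no integer solution).

No solution (the system is inconsistent).


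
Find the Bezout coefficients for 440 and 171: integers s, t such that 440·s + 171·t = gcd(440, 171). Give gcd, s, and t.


Euclidean algorithm on (440, 171) — divide until remainder is 0:
  440 = 2 · 171 + 98
  171 = 1 · 98 + 73
  98 = 1 · 73 + 25
  73 = 2 · 25 + 23
  25 = 1 · 23 + 2
  23 = 11 · 2 + 1
  2 = 2 · 1 + 0
gcd(440, 171) = 1.
Track Bezout coefficients alongside the remainders: start with r₀ = 440 = a·1 + b·0 (s = 1, t = 0) and r₁ = 171 = a·0 + b·1 (s = 0, t = 1); each new remainder r_{k+1} = r_{k-1} − q_k·r_k inherits s_{k+1} = s_{k-1} − q_k·s_k, t_{k+1} = t_{k-1} − q_k·t_k, so r_k = a·s_k + b·t_k at every step:
  q = 2: r = 98, s = 1 − 2·0 = 1, t = 0 − 2·1 = -2  (check: 440·1 + 171·(-2) = 98)
  q = 1: r = 73, s = 0 − 1·1 = -1, t = 1 − 1·(-2) = 3  (check: 440·(-1) + 171·3 = 73)
  q = 1: r = 25, s = 1 − 1·(-1) = 2, t = -2 − 1·3 = -5  (check: 440·2 + 171·(-5) = 25)
  q = 2: r = 23, s = -1 − 2·2 = -5, t = 3 − 2·(-5) = 13  (check: 440·(-5) + 171·13 = 23)
  q = 1: r = 2, s = 2 − 1·(-5) = 7, t = -5 − 1·13 = -18  (check: 440·7 + 171·(-18) = 2)
  q = 11: r = 1, s = -5 − 11·7 = -82, t = 13 − 11·(-18) = 211  (check: 440·(-82) + 171·211 = 1)
The row with r = 1 (the gcd) gives the Bezout coefficients s = -82, t = 211.
Result: 440 · (-82) + 171 · (211) = 1.

gcd(440, 171) = 1; s = -82, t = 211 (check: 440·(-82) + 171·211 = 1).


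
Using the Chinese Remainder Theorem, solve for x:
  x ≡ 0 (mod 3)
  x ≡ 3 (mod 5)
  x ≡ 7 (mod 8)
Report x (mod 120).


Moduli 3, 5, 8 are pairwise coprime; by CRT there is a unique solution modulo M = 3 · 5 · 8 = 120.
Solve pairwise, accumulating the modulus:
  Start with x ≡ 0 (mod 3).
  Combine with x ≡ 3 (mod 5): since gcd(3, 5) = 1, we get a unique residue mod 15.
    Write x = 0 + 3·t and substitute into x ≡ 3 (mod 5): 3·t ≡ 3 − 0 = 3 (mod 5).
    The inverse of 3 mod 5 is 2 (since 3·2 = 6 = 1·5 + 1), so t ≡ 2·3 = 6 ≡ 1 (mod 5).
    Then x = 0 + 3·1 = 3, valid modulo lcm(3, 5) = 15: x ≡ 3 (mod 15).
  Combine with x ≡ 7 (mod 8): since gcd(15, 8) = 1, we get a unique residue mod 120.
    Write x = 3 + 15·t and substitute into x ≡ 7 (mod 8): 15·t ≡ 7 − 3 = 4 (mod 8).
    Reduce coefficients mod 8: 7·t ≡ 4 (mod 8).
    The inverse of 7 mod 8 is 7 (since 7·7 = 49 = 6·8 + 1), so t ≡ 7·4 = 28 ≡ 4 (mod 8).
    Then x = 3 + 15·4 = 63, valid modulo lcm(15, 8) = 120: x ≡ 63 (mod 120).
Verify: 63 mod 3 = 0 ✓, 63 mod 5 = 3 ✓, 63 mod 8 = 7 ✓.

x ≡ 63 (mod 120).


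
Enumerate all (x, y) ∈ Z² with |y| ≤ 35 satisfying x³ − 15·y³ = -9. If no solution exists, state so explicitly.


The equation is x³ - 15y³ = -9. For fixed y, x³ = 15·y³ − 9, so a solution requires the RHS to be a perfect cube.
Strategy: iterate y from -35 to 35, compute RHS = 15·y³ − 9, and check whether it is a (positive or negative) perfect cube.
Check small values of y:
  y = 0: RHS = -9 is not a perfect cube.
  y = 1: RHS = 6 is not a perfect cube.
  y = -1: RHS = -24 is not a perfect cube.
  y = 2: RHS = 111 is not a perfect cube.
  y = -2: RHS = -129 is not a perfect cube.
  y = 3: RHS = 396 is not a perfect cube.
  y = -3: RHS = -414 is not a perfect cube.
Continuing the search up to |y| = 35 finds no solutions either.
No (x, y) in the scanned range satisfies the equation.

No integer solutions with |y| ≤ 35.


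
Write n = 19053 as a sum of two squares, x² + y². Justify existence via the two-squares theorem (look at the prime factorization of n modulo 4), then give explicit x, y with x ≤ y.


Step 1: Factor n = 19053 = 3^2 · 29 · 73.
Step 2: Check the mod-4 condition on each prime factor: 3 ≡ 3 (mod 4), exponent 2 (must be even); 29 ≡ 1 (mod 4), exponent 1; 73 ≡ 1 (mod 4), exponent 1.
All primes ≡ 3 (mod 4) appear to even exponent (or don't appear), so by the two-squares theorem n IS expressible as a sum of two squares.
Step 3: Build a representation. Group n = k² · m with k = 3 and m = 29 · 73 = 2117 (a product of primes ≡ 1 (mod 4)); a representation of m scales to one of n via (k·x)² + (k·y)² = k²(x² + y²). Each prime p ≡ 1 (mod 4) is itself a sum of two squares; find a² by testing p − a² for a perfect square:
  29: 29 − 1² = 28, 29 − 2² = 25 = 5² ⇒ 29 = 2² + 5².
  73: 73 − 1² = 72, 73 − 2² = 69, 73 − 3² = 64 = 8² ⇒ 73 = 3² + 8².
  Combine using the Brahmagupta–Fibonacci identity (a² + b²)(c² + d²) = (ac − bd)² + (ad + bc)² = (ac + bd)² + (ad − bc)²:
  29 · 73 = 2117: from (2² + 5²)(3² + 8²), take (2·3 − 5·8, 2·8 + 5·3) = (6 − 40, 16 + 15) = (-34, 31); dropping signs (only squares matter) gives (34, 31); check 34² + 31² = 1156 + 961 = 2117 ✓.
  Scale by k = 3: (3·34, 3·31) = (102, 93).
Step 4: Order so x ≤ y and verify: 93² + 102² = 8649 + 10404 = 19053 = n. ✓

n = 19053 = 93² + 102² (one valid representation with x ≤ y).


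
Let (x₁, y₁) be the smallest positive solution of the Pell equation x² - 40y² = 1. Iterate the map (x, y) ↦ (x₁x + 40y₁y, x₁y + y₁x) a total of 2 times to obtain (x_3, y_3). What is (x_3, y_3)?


Step 1: Find the fundamental solution (x₁, y₁) of x² - 40y² = 1.
  Expand √40 as a continued fraction. a₀ = ⌊√40⌋ = 6; iterate m_{k+1} = d_k·a_k − m_k, d_{k+1} = (40 − m_{k+1}²)/d_k, a_{k+1} = ⌊(a₀ + m_{k+1})/d_{k+1}⌋ (starting m₀ = 0, d₀ = 1), with convergents p_k = a_k·p_{k-1} + p_{k-2}, q_k = a_k·q_{k-1} + q_{k-2} (p₋₁ = 1, q₋₁ = 0):
  k = 0: a₀ = 6; p₀/q₀ = 6/1; p₀² − 40·q₀² = 36 − 40 = -4.
  k = 1: m = 6, d = 4, a = ⌊(6 + 6)/4⌋ = 3; p/q = (3·6 + 1)/(3·1 + 0) = 19/3; p² − 40·q² = 361 − 360 = 1.
  The first convergent with p² − 40·q² = 1 gives the fundamental solution (x₁, y₁) = (19, 3).
Step 2: Apply the recurrence (x_{n+1}, y_{n+1}) = (x₁x_n + 40y₁y_n, x₁y_n + y₁x_n) repeatedly.
  From (x_1, y_1) = (19, 3): x_2 = 19·19 + 40·3·3 = 721; y_2 = 19·3 + 3·19 = 114.
  From (x_2, y_2) = (721, 114): x_3 = 19·721 + 40·3·114 = 27379; y_3 = 19·114 + 3·721 = 4329.
Step 3: Verify x_3² - 40·y_3² = 749609641 - 749609640 = 1 (should be 1). ✓

(x_1, y_1) = (19, 3); (x_3, y_3) = (27379, 4329).


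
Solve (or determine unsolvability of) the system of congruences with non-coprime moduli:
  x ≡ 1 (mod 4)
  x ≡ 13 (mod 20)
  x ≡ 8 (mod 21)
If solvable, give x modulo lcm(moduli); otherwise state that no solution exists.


Moduli 4, 20, 21 are not pairwise coprime, so CRT works modulo lcm(m_i) when all pairwise compatibility conditions hold.
Pairwise compatibility: gcd(m_i, m_j) must divide a_i - a_j for every pair.
Merge one congruence at a time:
  Start: x ≡ 1 (mod 4).
  Combine with x ≡ 13 (mod 20): gcd(4, 20) = 4; 13 - 1 = 12, which IS divisible by 4, so compatible.
    Write x = 1 + 4·t and substitute into x ≡ 13 (mod 20): 4·t ≡ 13 − 1 = 12 (mod 20).
    Divide the congruence (and modulus) by g = 4: 1·t ≡ 3 (mod 5).
    So t ≡ 3 (mod 5).
    Then x = 1 + 4·3 = 13, valid modulo lcm(4, 20) = 20: x ≡ 13 (mod 20).
  Combine with x ≡ 8 (mod 21): gcd(20, 21) = 1; 8 - 13 = -5, which IS divisible by 1, so compatible.
    Write x = 13 + 20·t and substitute into x ≡ 8 (mod 21): 20·t ≡ 8 − 13 = -5 (mod 21).
    Reduce coefficients mod 21: 20·t ≡ 16 (mod 21).
    The inverse of 20 mod 21 is 20 (since 20·20 = 400 = 19·21 + 1), so t ≡ 20·16 = 320 ≡ 5 (mod 21).
    Then x = 13 + 20·5 = 113, valid modulo lcm(20, 21) = 420: x ≡ 113 (mod 420).
Verify: 113 mod 4 = 1, 113 mod 20 = 13, 113 mod 21 = 8.

x ≡ 113 (mod 420).


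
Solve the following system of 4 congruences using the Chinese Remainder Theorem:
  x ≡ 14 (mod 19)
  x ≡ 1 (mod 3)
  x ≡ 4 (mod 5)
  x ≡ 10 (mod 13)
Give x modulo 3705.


Product of moduli M = 19 · 3 · 5 · 13 = 3705.
Merge one congruence at a time:
  Start: x ≡ 14 (mod 19).
  Combine with x ≡ 1 (mod 3); new modulus lcm = 57.
    Write x = 14 + 19·t and substitute into x ≡ 1 (mod 3): 19·t ≡ 1 − 14 = -13 (mod 3).
    Reduce coefficients mod 3: 1·t ≡ 2 (mod 3).
    So t ≡ 2 (mod 3).
    Then x = 14 + 19·2 = 52, valid modulo lcm(19, 3) = 57: x ≡ 52 (mod 57).
  Combine with x ≡ 4 (mod 5); new modulus lcm = 285.
    Write x = 52 + 57·t and substitute into x ≡ 4 (mod 5): 57·t ≡ 4 − 52 = -48 (mod 5).
    Reduce coefficients mod 5: 2·t ≡ 2 (mod 5).
    The inverse of 2 mod 5 is 3 (since 2·3 = 6 = 1·5 + 1), so t ≡ 3·2 = 6 ≡ 1 (mod 5).
    Then x = 52 + 57·1 = 109, valid modulo lcm(57, 5) = 285: x ≡ 109 (mod 285).
  Combine with x ≡ 10 (mod 13); new modulus lcm = 3705.
    Write x = 109 + 285·t and substitute into x ≡ 10 (mod 13): 285·t ≡ 10 − 109 = -99 (mod 13).
    Reduce coefficients mod 13: 12·t ≡ 5 (mod 13).
    The inverse of 12 mod 13 is 12 (since 12·12 = 144 = 11·13 + 1), so t ≡ 12·5 = 60 ≡ 8 (mod 13).
    Then x = 109 + 285·8 = 2389, valid modulo lcm(285, 13) = 3705: x ≡ 2389 (mod 3705).
Verify against each original: 2389 mod 19 = 14, 2389 mod 3 = 1, 2389 mod 5 = 4, 2389 mod 13 = 10.

x ≡ 2389 (mod 3705).


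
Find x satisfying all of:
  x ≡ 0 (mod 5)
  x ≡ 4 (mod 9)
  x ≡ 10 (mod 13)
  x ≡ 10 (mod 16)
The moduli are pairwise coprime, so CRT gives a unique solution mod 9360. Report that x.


Product of moduli M = 5 · 9 · 13 · 16 = 9360.
Merge one congruence at a time:
  Start: x ≡ 0 (mod 5).
  Combine with x ≡ 4 (mod 9); new modulus lcm = 45.
    Write x = 0 + 5·t and substitute into x ≡ 4 (mod 9): 5·t ≡ 4 − 0 = 4 (mod 9).
    The inverse of 5 mod 9 is 2 (since 5·2 = 10 = 1·9 + 1), so t ≡ 2·4 = 8 ≡ 8 (mod 9).
    Then x = 0 + 5·8 = 40, valid modulo lcm(5, 9) = 45: x ≡ 40 (mod 45).
  Combine with x ≡ 10 (mod 13); new modulus lcm = 585.
    Write x = 40 + 45·t and substitute into x ≡ 10 (mod 13): 45·t ≡ 10 − 40 = -30 (mod 13).
    Reduce coefficients mod 13: 6·t ≡ 9 (mod 13).
    The inverse of 6 mod 13 is 11 (since 6·11 = 66 = 5·13 + 1), so t ≡ 11·9 = 99 ≡ 8 (mod 13).
    Then x = 40 + 45·8 = 400, valid modulo lcm(45, 13) = 585: x ≡ 400 (mod 585).
  Combine with x ≡ 10 (mod 16); new modulus lcm = 9360.
    Write x = 400 + 585·t and substitute into x ≡ 10 (mod 16): 585·t ≡ 10 − 400 = -390 (mod 16).
    Reduce coefficients mod 16: 9·t ≡ 10 (mod 16).
    The inverse of 9 mod 16 is 9 (since 9·9 = 81 = 5·16 + 1), so t ≡ 9·10 = 90 ≡ 10 (mod 16).
    Then x = 400 + 585·10 = 6250, valid modulo lcm(585, 16) = 9360: x ≡ 6250 (mod 9360).
Verify against each original: 6250 mod 5 = 0, 6250 mod 9 = 4, 6250 mod 13 = 10, 6250 mod 16 = 10.

x ≡ 6250 (mod 9360).


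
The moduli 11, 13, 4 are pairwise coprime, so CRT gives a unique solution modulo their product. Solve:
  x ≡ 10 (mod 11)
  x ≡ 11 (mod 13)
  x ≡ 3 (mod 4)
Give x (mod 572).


Moduli 11, 13, 4 are pairwise coprime; by CRT there is a unique solution modulo M = 11 · 13 · 4 = 572.
Solve pairwise, accumulating the modulus:
  Start with x ≡ 10 (mod 11).
  Combine with x ≡ 11 (mod 13): since gcd(11, 13) = 1, we get a unique residue mod 143.
    Write x = 10 + 11·t and substitute into x ≡ 11 (mod 13): 11·t ≡ 11 − 10 = 1 (mod 13).
    The inverse of 11 mod 13 is 6 (since 11·6 = 66 = 5·13 + 1), so t ≡ 6·1 = 6 ≡ 6 (mod 13).
    Then x = 10 + 11·6 = 76, valid modulo lcm(11, 13) = 143: x ≡ 76 (mod 143).
  Combine with x ≡ 3 (mod 4): since gcd(143, 4) = 1, we get a unique residue mod 572.
    Write x = 76 + 143·t and substitute into x ≡ 3 (mod 4): 143·t ≡ 3 − 76 = -73 (mod 4).
    Reduce coefficients mod 4: 3·t ≡ 3 (mod 4).
    The inverse of 3 mod 4 is 3 (since 3·3 = 9 = 2·4 + 1), so t ≡ 3·3 = 9 ≡ 1 (mod 4).
    Then x = 76 + 143·1 = 219, valid modulo lcm(143, 4) = 572: x ≡ 219 (mod 572).
Verify: 219 mod 11 = 10 ✓, 219 mod 13 = 11 ✓, 219 mod 4 = 3 ✓.

x ≡ 219 (mod 572).


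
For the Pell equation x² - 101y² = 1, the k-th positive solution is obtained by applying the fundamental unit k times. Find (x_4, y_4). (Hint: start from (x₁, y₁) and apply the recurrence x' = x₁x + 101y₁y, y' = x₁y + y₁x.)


Step 1: Find the fundamental solution (x₁, y₁) of x² - 101y² = 1.
  Expand √101 as a continued fraction. a₀ = ⌊√101⌋ = 10; iterate m_{k+1} = d_k·a_k − m_k, d_{k+1} = (101 − m_{k+1}²)/d_k, a_{k+1} = ⌊(a₀ + m_{k+1})/d_{k+1}⌋ (starting m₀ = 0, d₀ = 1), with convergents p_k = a_k·p_{k-1} + p_{k-2}, q_k = a_k·q_{k-1} + q_{k-2} (p₋₁ = 1, q₋₁ = 0):
  k = 0: a₀ = 10; p₀/q₀ = 10/1; p₀² − 101·q₀² = 100 − 101 = -1.
  k = 1: m = 10, d = 1, a = ⌊(10 + 10)/1⌋ = 20; p/q = (20·10 + 1)/(20·1 + 0) = 201/20; p² − 101·q² = 40401 − 40400 = 1.
  The first convergent with p² − 101·q² = 1 gives the fundamental solution (x₁, y₁) = (201, 20).
Step 2: Apply the recurrence (x_{n+1}, y_{n+1}) = (x₁x_n + 101y₁y_n, x₁y_n + y₁x_n) repeatedly.
  From (x_1, y_1) = (201, 20): x_2 = 201·201 + 101·20·20 = 80801; y_2 = 201·20 + 20·201 = 8040.
  From (x_2, y_2) = (80801, 8040): x_3 = 201·80801 + 101·20·8040 = 32481801; y_3 = 201·8040 + 20·80801 = 3232060.
  From (x_3, y_3) = (32481801, 3232060): x_4 = 201·32481801 + 101·20·3232060 = 13057603201; y_4 = 201·3232060 + 20·32481801 = 1299280080.
Step 3: Verify x_4² - 101·y_4² = 170501001354765446401 - 170501001354765446400 = 1 (should be 1). ✓

(x_1, y_1) = (201, 20); (x_4, y_4) = (13057603201, 1299280080).


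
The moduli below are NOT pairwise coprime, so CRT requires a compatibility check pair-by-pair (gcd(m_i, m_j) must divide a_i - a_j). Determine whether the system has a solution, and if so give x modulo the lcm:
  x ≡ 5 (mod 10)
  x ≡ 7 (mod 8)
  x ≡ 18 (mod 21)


Moduli 10, 8, 21 are not pairwise coprime, so CRT works modulo lcm(m_i) when all pairwise compatibility conditions hold.
Pairwise compatibility: gcd(m_i, m_j) must divide a_i - a_j for every pair.
Merge one congruence at a time:
  Start: x ≡ 5 (mod 10).
  Combine with x ≡ 7 (mod 8): gcd(10, 8) = 2; 7 - 5 = 2, which IS divisible by 2, so compatible.
    Write x = 5 + 10·t and substitute into x ≡ 7 (mod 8): 10·t ≡ 7 − 5 = 2 (mod 8).
    Divide the congruence (and modulus) by g = 2: 5·t ≡ 1 (mod 4).
    Reduce coefficients mod 4: 1·t ≡ 1 (mod 4).
    So t ≡ 1 (mod 4).
    Then x = 5 + 10·1 = 15, valid modulo lcm(10, 8) = 40: x ≡ 15 (mod 40).
  Combine with x ≡ 18 (mod 21): gcd(40, 21) = 1; 18 - 15 = 3, which IS divisible by 1, so compatible.
    Write x = 15 + 40·t and substitute into x ≡ 18 (mod 21): 40·t ≡ 18 − 15 = 3 (mod 21).
    Reduce coefficients mod 21: 19·t ≡ 3 (mod 21).
    The inverse of 19 mod 21 is 10 (since 19·10 = 190 = 9·21 + 1), so t ≡ 10·3 = 30 ≡ 9 (mod 21).
    Then x = 15 + 40·9 = 375, valid modulo lcm(40, 21) = 840: x ≡ 375 (mod 840).
Verify: 375 mod 10 = 5, 375 mod 8 = 7, 375 mod 21 = 18.

x ≡ 375 (mod 840).


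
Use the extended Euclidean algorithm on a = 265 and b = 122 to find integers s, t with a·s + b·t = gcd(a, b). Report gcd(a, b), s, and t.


Euclidean algorithm on (265, 122) — divide until remainder is 0:
  265 = 2 · 122 + 21
  122 = 5 · 21 + 17
  21 = 1 · 17 + 4
  17 = 4 · 4 + 1
  4 = 4 · 1 + 0
gcd(265, 122) = 1.
Track Bezout coefficients alongside the remainders: start with r₀ = 265 = a·1 + b·0 (s = 1, t = 0) and r₁ = 122 = a·0 + b·1 (s = 0, t = 1); each new remainder r_{k+1} = r_{k-1} − q_k·r_k inherits s_{k+1} = s_{k-1} − q_k·s_k, t_{k+1} = t_{k-1} − q_k·t_k, so r_k = a·s_k + b·t_k at every step:
  q = 2: r = 21, s = 1 − 2·0 = 1, t = 0 − 2·1 = -2  (check: 265·1 + 122·(-2) = 21)
  q = 5: r = 17, s = 0 − 5·1 = -5, t = 1 − 5·(-2) = 11  (check: 265·(-5) + 122·11 = 17)
  q = 1: r = 4, s = 1 − 1·(-5) = 6, t = -2 − 1·11 = -13  (check: 265·6 + 122·(-13) = 4)
  q = 4: r = 1, s = -5 − 4·6 = -29, t = 11 − 4·(-13) = 63  (check: 265·(-29) + 122·63 = 1)
The row with r = 1 (the gcd) gives the Bezout coefficients s = -29, t = 63.
Result: 265 · (-29) + 122 · (63) = 1.

gcd(265, 122) = 1; s = -29, t = 63 (check: 265·(-29) + 122·63 = 1).


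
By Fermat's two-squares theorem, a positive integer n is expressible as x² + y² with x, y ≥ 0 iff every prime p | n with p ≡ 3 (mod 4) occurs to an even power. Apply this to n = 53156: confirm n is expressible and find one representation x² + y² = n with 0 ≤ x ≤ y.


Step 1: Factor n = 53156 = 2^2 · 97 · 137.
Step 2: Check the mod-4 condition on each prime factor: 2 = 2 (special); 97 ≡ 1 (mod 4), exponent 1; 137 ≡ 1 (mod 4), exponent 1.
All primes ≡ 3 (mod 4) appear to even exponent (or don't appear), so by the two-squares theorem n IS expressible as a sum of two squares.
Step 3: Build a representation. Group n = k² · m with k = 2 and m = 97 · 137 = 13289 (a product of primes ≡ 1 (mod 4)); a representation of m scales to one of n via (k·x)² + (k·y)² = k²(x² + y²). Each prime p ≡ 1 (mod 4) is itself a sum of two squares; find a² by testing p − a² for a perfect square:
  97: 97 − 1² = 96, 97 − 2² = 93, 97 − 3² = 88, 97 − 4² = 81 = 9² ⇒ 97 = 4² + 9².
  137: 137 − 1² = 136, 137 − 2² = 133, 137 − 3² = 128, 137 − 4² = 121 = 11² ⇒ 137 = 4² + 11².
  Combine using the Brahmagupta–Fibonacci identity (a² + b²)(c² + d²) = (ac − bd)² + (ad + bc)² = (ac + bd)² + (ad − bc)²:
  97 · 137 = 13289: from (4² + 9²)(4² + 11²), take (4·4 − 9·11, 4·11 + 9·4) = (16 − 99, 44 + 36) = (-83, 80); dropping signs (only squares matter) gives (83, 80); check 83² + 80² = 6889 + 6400 = 13289 ✓.
  Scale by k = 2: (2·83, 2·80) = (166, 160).
Step 4: Order so x ≤ y and verify: 160² + 166² = 25600 + 27556 = 53156 = n. ✓

n = 53156 = 160² + 166² (one valid representation with x ≤ y).


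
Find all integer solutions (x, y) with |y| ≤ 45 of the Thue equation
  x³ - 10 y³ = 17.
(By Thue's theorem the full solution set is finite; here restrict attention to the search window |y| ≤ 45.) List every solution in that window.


The equation is x³ - 10y³ = 17. For fixed y, x³ = 10·y³ + 17, so a solution requires the RHS to be a perfect cube.
Strategy: iterate y from -45 to 45, compute RHS = 10·y³ + 17, and check whether it is a (positive or negative) perfect cube.
Check small values of y:
  y = 0: RHS = 17 is not a perfect cube.
  y = 1: RHS = 27 = (3)³ ⇒ x = 3 works.
  y = -1: RHS = 7 is not a perfect cube.
  y = 2: RHS = 97 is not a perfect cube.
  y = -2: RHS = -63 is not a perfect cube.
  y = 3: RHS = 287 is not a perfect cube.
  y = -3: RHS = -253 is not a perfect cube.
Continuing the search up to |y| = 45 finds no further solutions beyond those listed.
Collected solutions: (3, 1).

Solutions (with |y| ≤ 45): (3, 1).


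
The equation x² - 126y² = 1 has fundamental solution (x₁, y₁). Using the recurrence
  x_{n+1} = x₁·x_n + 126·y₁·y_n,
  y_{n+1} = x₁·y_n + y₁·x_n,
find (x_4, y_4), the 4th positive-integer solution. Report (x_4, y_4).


Step 1: Find the fundamental solution (x₁, y₁) of x² - 126y² = 1.
  Expand √126 as a continued fraction. a₀ = ⌊√126⌋ = 11; iterate m_{k+1} = d_k·a_k − m_k, d_{k+1} = (126 − m_{k+1}²)/d_k, a_{k+1} = ⌊(a₀ + m_{k+1})/d_{k+1}⌋ (starting m₀ = 0, d₀ = 1), with convergents p_k = a_k·p_{k-1} + p_{k-2}, q_k = a_k·q_{k-1} + q_{k-2} (p₋₁ = 1, q₋₁ = 0):
  k = 0: a₀ = 11; p₀/q₀ = 11/1; p₀² − 126·q₀² = 121 − 126 = -5.
  k = 1: m = 11, d = 5, a = ⌊(11 + 11)/5⌋ = 4; p/q = (4·11 + 1)/(4·1 + 0) = 45/4; p² − 126·q² = 2025 − 2016 = 9.
  k = 2: m = 9, d = 9, a = ⌊(11 + 9)/9⌋ = 2; p/q = (2·45 + 11)/(2·4 + 1) = 101/9; p² − 126·q² = 10201 − 10206 = -5.
  k = 3: m = 9, d = 5, a = ⌊(11 + 9)/5⌋ = 4; p/q = (4·101 + 45)/(4·9 + 4) = 449/40; p² − 126·q² = 201601 − 201600 = 1.
  The first convergent with p² − 126·q² = 1 gives the fundamental solution (x₁, y₁) = (449, 40).
Step 2: Apply the recurrence (x_{n+1}, y_{n+1}) = (x₁x_n + 126y₁y_n, x₁y_n + y₁x_n) repeatedly.
  From (x_1, y_1) = (449, 40): x_2 = 449·449 + 126·40·40 = 403201; y_2 = 449·40 + 40·449 = 35920.
  From (x_2, y_2) = (403201, 35920): x_3 = 449·403201 + 126·40·35920 = 362074049; y_3 = 449·35920 + 40·403201 = 32256120.
  From (x_3, y_3) = (362074049, 32256120): x_4 = 449·362074049 + 126·40·32256120 = 325142092801; y_4 = 449·32256120 + 40·362074049 = 28965959840.
Step 3: Verify x_4² - 126·y_4² = 105717380511014096025601 - 105717380511014096025600 = 1 (should be 1). ✓

(x_1, y_1) = (449, 40); (x_4, y_4) = (325142092801, 28965959840).


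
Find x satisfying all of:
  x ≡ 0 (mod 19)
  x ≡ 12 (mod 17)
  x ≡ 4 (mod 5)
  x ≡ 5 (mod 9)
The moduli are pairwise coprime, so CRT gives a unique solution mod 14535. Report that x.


Product of moduli M = 19 · 17 · 5 · 9 = 14535.
Merge one congruence at a time:
  Start: x ≡ 0 (mod 19).
  Combine with x ≡ 12 (mod 17); new modulus lcm = 323.
    Write x = 0 + 19·t and substitute into x ≡ 12 (mod 17): 19·t ≡ 12 − 0 = 12 (mod 17).
    Reduce coefficients mod 17: 2·t ≡ 12 (mod 17).
    The inverse of 2 mod 17 is 9 (since 2·9 = 18 = 1·17 + 1), so t ≡ 9·12 = 108 ≡ 6 (mod 17).
    Then x = 0 + 19·6 = 114, valid modulo lcm(19, 17) = 323: x ≡ 114 (mod 323).
  Combine with x ≡ 4 (mod 5); new modulus lcm = 1615.
    Write x = 114 + 323·t and substitute into x ≡ 4 (mod 5): 323·t ≡ 4 − 114 = -110 (mod 5).
    Reduce coefficients mod 5: 3·t ≡ 0 (mod 5).
    The inverse of 3 mod 5 is 2 (since 3·2 = 6 = 1·5 + 1), so t ≡ 2·0 = 0 ≡ 0 (mod 5).
    Then x = 114 + 323·0 = 114, valid modulo lcm(323, 5) = 1615: x ≡ 114 (mod 1615).
  Combine with x ≡ 5 (mod 9); new modulus lcm = 14535.
    Write x = 114 + 1615·t and substitute into x ≡ 5 (mod 9): 1615·t ≡ 5 − 114 = -109 (mod 9).
    Reduce coefficients mod 9: 4·t ≡ 8 (mod 9).
    The inverse of 4 mod 9 is 7 (since 4·7 = 28 = 3·9 + 1), so t ≡ 7·8 = 56 ≡ 2 (mod 9).
    Then x = 114 + 1615·2 = 3344, valid modulo lcm(1615, 9) = 14535: x ≡ 3344 (mod 14535).
Verify against each original: 3344 mod 19 = 0, 3344 mod 17 = 12, 3344 mod 5 = 4, 3344 mod 9 = 5.

x ≡ 3344 (mod 14535).


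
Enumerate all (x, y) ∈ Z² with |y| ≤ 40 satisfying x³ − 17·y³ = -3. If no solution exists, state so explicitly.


The equation is x³ - 17y³ = -3. For fixed y, x³ = 17·y³ − 3, so a solution requires the RHS to be a perfect cube.
Strategy: iterate y from -40 to 40, compute RHS = 17·y³ − 3, and check whether it is a (positive or negative) perfect cube.
Check small values of y:
  y = 0: RHS = -3 is not a perfect cube.
  y = 1: RHS = 14 is not a perfect cube.
  y = -1: RHS = -20 is not a perfect cube.
  y = 2: RHS = 133 is not a perfect cube.
  y = -2: RHS = -139 is not a perfect cube.
  y = 3: RHS = 456 is not a perfect cube.
  y = -3: RHS = -462 is not a perfect cube.
Continuing the search up to |y| = 40 finds no solutions either.
No (x, y) in the scanned range satisfies the equation.

No integer solutions with |y| ≤ 40.


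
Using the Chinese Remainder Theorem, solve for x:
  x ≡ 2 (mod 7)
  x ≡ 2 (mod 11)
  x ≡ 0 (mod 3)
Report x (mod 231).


Moduli 7, 11, 3 are pairwise coprime; by CRT there is a unique solution modulo M = 7 · 11 · 3 = 231.
Solve pairwise, accumulating the modulus:
  Start with x ≡ 2 (mod 7).
  Combine with x ≡ 2 (mod 11): since gcd(7, 11) = 1, we get a unique residue mod 77.
    Write x = 2 + 7·t and substitute into x ≡ 2 (mod 11): 7·t ≡ 2 − 2 = 0 (mod 11).
    The inverse of 7 mod 11 is 8 (since 7·8 = 56 = 5·11 + 1), so t ≡ 8·0 = 0 ≡ 0 (mod 11).
    Then x = 2 + 7·0 = 2, valid modulo lcm(7, 11) = 77: x ≡ 2 (mod 77).
  Combine with x ≡ 0 (mod 3): since gcd(77, 3) = 1, we get a unique residue mod 231.
    Write x = 2 + 77·t and substitute into x ≡ 0 (mod 3): 77·t ≡ 0 − 2 = -2 (mod 3).
    Reduce coefficients mod 3: 2·t ≡ 1 (mod 3).
    The inverse of 2 mod 3 is 2 (since 2·2 = 4 = 1·3 + 1), so t ≡ 2·1 = 2 ≡ 2 (mod 3).
    Then x = 2 + 77·2 = 156, valid modulo lcm(77, 3) = 231: x ≡ 156 (mod 231).
Verify: 156 mod 7 = 2 ✓, 156 mod 11 = 2 ✓, 156 mod 3 = 0 ✓.

x ≡ 156 (mod 231).


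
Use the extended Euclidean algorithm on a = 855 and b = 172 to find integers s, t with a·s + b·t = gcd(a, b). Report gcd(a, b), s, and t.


Euclidean algorithm on (855, 172) — divide until remainder is 0:
  855 = 4 · 172 + 167
  172 = 1 · 167 + 5
  167 = 33 · 5 + 2
  5 = 2 · 2 + 1
  2 = 2 · 1 + 0
gcd(855, 172) = 1.
Track Bezout coefficients alongside the remainders: start with r₀ = 855 = a·1 + b·0 (s = 1, t = 0) and r₁ = 172 = a·0 + b·1 (s = 0, t = 1); each new remainder r_{k+1} = r_{k-1} − q_k·r_k inherits s_{k+1} = s_{k-1} − q_k·s_k, t_{k+1} = t_{k-1} − q_k·t_k, so r_k = a·s_k + b·t_k at every step:
  q = 4: r = 167, s = 1 − 4·0 = 1, t = 0 − 4·1 = -4  (check: 855·1 + 172·(-4) = 167)
  q = 1: r = 5, s = 0 − 1·1 = -1, t = 1 − 1·(-4) = 5  (check: 855·(-1) + 172·5 = 5)
  q = 33: r = 2, s = 1 − 33·(-1) = 34, t = -4 − 33·5 = -169  (check: 855·34 + 172·(-169) = 2)
  q = 2: r = 1, s = -1 − 2·34 = -69, t = 5 − 2·(-169) = 343  (check: 855·(-69) + 172·343 = 1)
The row with r = 1 (the gcd) gives the Bezout coefficients s = -69, t = 343.
Result: 855 · (-69) + 172 · (343) = 1.

gcd(855, 172) = 1; s = -69, t = 343 (check: 855·(-69) + 172·343 = 1).


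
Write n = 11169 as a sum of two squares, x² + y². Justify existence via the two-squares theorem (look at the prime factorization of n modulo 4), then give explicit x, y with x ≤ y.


Step 1: Factor n = 11169 = 3^2 · 17 · 73.
Step 2: Check the mod-4 condition on each prime factor: 3 ≡ 3 (mod 4), exponent 2 (must be even); 17 ≡ 1 (mod 4), exponent 1; 73 ≡ 1 (mod 4), exponent 1.
All primes ≡ 3 (mod 4) appear to even exponent (or don't appear), so by the two-squares theorem n IS expressible as a sum of two squares.
Step 3: Build a representation. Group n = k² · m with k = 3 and m = 17 · 73 = 1241 (a product of primes ≡ 1 (mod 4)); a representation of m scales to one of n via (k·x)² + (k·y)² = k²(x² + y²). Each prime p ≡ 1 (mod 4) is itself a sum of two squares; find a² by testing p − a² for a perfect square:
  17: 17 − 1² = 16 = 4² ⇒ 17 = 1² + 4².
  73: 73 − 1² = 72, 73 − 2² = 69, 73 − 3² = 64 = 8² ⇒ 73 = 3² + 8².
  Combine using the Brahmagupta–Fibonacci identity (a² + b²)(c² + d²) = (ac − bd)² + (ad + bc)² = (ac + bd)² + (ad − bc)²:
  17 · 73 = 1241: from (1² + 4²)(3² + 8²), take (1·3 − 4·8, 1·8 + 4·3) = (3 − 32, 8 + 12) = (-29, 20); dropping signs (only squares matter) gives (29, 20); check 29² + 20² = 841 + 400 = 1241 ✓.
  Scale by k = 3: (3·29, 3·20) = (87, 60).
Step 4: Order so x ≤ y and verify: 60² + 87² = 3600 + 7569 = 11169 = n. ✓

n = 11169 = 60² + 87² (one valid representation with x ≤ y).
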